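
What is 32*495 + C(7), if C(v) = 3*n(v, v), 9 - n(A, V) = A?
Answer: 15846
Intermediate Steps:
n(A, V) = 9 - A
C(v) = 27 - 3*v (C(v) = 3*(9 - v) = 27 - 3*v)
32*495 + C(7) = 32*495 + (27 - 3*7) = 15840 + (27 - 21) = 15840 + 6 = 15846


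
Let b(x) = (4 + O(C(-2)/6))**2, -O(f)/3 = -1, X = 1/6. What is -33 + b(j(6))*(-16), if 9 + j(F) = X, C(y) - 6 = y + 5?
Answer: -817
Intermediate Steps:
C(y) = 11 + y (C(y) = 6 + (y + 5) = 6 + (5 + y) = 11 + y)
X = 1/6 ≈ 0.16667
j(F) = -53/6 (j(F) = -9 + 1/6 = -53/6)
O(f) = 3 (O(f) = -3*(-1) = 3)
b(x) = 49 (b(x) = (4 + 3)**2 = 7**2 = 49)
-33 + b(j(6))*(-16) = -33 + 49*(-16) = -33 - 784 = -817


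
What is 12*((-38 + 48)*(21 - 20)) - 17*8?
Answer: -16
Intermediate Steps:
12*((-38 + 48)*(21 - 20)) - 17*8 = 12*(10*1) - 136 = 12*10 - 136 = 120 - 136 = -16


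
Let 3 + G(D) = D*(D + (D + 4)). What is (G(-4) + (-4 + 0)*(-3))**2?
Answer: 625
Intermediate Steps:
G(D) = -3 + D*(4 + 2*D) (G(D) = -3 + D*(D + (D + 4)) = -3 + D*(D + (4 + D)) = -3 + D*(4 + 2*D))
(G(-4) + (-4 + 0)*(-3))**2 = ((-3 + 2*(-4)**2 + 4*(-4)) + (-4 + 0)*(-3))**2 = ((-3 + 2*16 - 16) - 4*(-3))**2 = ((-3 + 32 - 16) + 12)**2 = (13 + 12)**2 = 25**2 = 625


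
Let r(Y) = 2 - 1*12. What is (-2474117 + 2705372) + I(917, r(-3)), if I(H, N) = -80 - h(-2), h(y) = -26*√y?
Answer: 231175 + 26*I*√2 ≈ 2.3118e+5 + 36.77*I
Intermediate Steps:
r(Y) = -10 (r(Y) = 2 - 12 = -10)
I(H, N) = -80 + 26*I*√2 (I(H, N) = -80 - (-26)*√(-2) = -80 - (-26)*I*√2 = -80 + 26*I*√2)
(-2474117 + 2705372) + I(917, r(-3)) = (-2474117 + 2705372) + (-80 + 26*I*√2) = 231255 + (-80 + 26*I*√2) = 231175 + 26*I*√2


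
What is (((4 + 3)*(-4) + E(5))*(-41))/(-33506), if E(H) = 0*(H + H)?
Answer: -574/16753 ≈ -0.034263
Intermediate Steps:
E(H) = 0 (E(H) = 0*(2*H) = 0)
(((4 + 3)*(-4) + E(5))*(-41))/(-33506) = (((4 + 3)*(-4) + 0)*(-41))/(-33506) = ((7*(-4) + 0)*(-41))*(-1/33506) = ((-28 + 0)*(-41))*(-1/33506) = -28*(-41)*(-1/33506) = 1148*(-1/33506) = -574/16753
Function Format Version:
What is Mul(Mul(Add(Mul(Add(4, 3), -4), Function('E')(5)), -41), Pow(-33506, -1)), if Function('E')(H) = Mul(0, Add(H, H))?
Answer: Rational(-574, 16753) ≈ -0.034263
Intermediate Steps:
Function('E')(H) = 0 (Function('E')(H) = Mul(0, Mul(2, H)) = 0)
Mul(Mul(Add(Mul(Add(4, 3), -4), Function('E')(5)), -41), Pow(-33506, -1)) = Mul(Mul(Add(Mul(Add(4, 3), -4), 0), -41), Pow(-33506, -1)) = Mul(Mul(Add(Mul(7, -4), 0), -41), Rational(-1, 33506)) = Mul(Mul(Add(-28, 0), -41), Rational(-1, 33506)) = Mul(Mul(-28, -41), Rational(-1, 33506)) = Mul(1148, Rational(-1, 33506)) = Rational(-574, 16753)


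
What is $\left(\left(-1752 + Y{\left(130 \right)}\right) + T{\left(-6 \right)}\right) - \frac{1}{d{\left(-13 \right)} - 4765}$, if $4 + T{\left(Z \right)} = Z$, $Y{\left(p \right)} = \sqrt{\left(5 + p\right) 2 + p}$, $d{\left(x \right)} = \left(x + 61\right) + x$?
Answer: $- \frac{8239659}{4730} \approx -1742.0$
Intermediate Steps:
$d{\left(x \right)} = 61 + 2 x$ ($d{\left(x \right)} = \left(61 + x\right) + x = 61 + 2 x$)
$Y{\left(p \right)} = \sqrt{10 + 3 p}$ ($Y{\left(p \right)} = \sqrt{\left(10 + 2 p\right) + p} = \sqrt{10 + 3 p}$)
$T{\left(Z \right)} = -4 + Z$
$\left(\left(-1752 + Y{\left(130 \right)}\right) + T{\left(-6 \right)}\right) - \frac{1}{d{\left(-13 \right)} - 4765} = \left(\left(-1752 + \sqrt{10 + 3 \cdot 130}\right) - 10\right) - \frac{1}{\left(61 + 2 \left(-13\right)\right) - 4765} = \left(\left(-1752 + \sqrt{10 + 390}\right) - 10\right) - \frac{1}{\left(61 - 26\right) - 4765} = \left(\left(-1752 + \sqrt{400}\right) - 10\right) - \frac{1}{35 - 4765} = \left(\left(-1752 + 20\right) - 10\right) - \frac{1}{-4730} = \left(-1732 - 10\right) - - \frac{1}{4730} = -1742 + \frac{1}{4730} = - \frac{8239659}{4730}$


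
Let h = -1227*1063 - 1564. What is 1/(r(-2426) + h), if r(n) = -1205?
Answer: -1/1307070 ≈ -7.6507e-7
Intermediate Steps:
h = -1305865 (h = -1304301 - 1564 = -1305865)
1/(r(-2426) + h) = 1/(-1205 - 1305865) = 1/(-1307070) = -1/1307070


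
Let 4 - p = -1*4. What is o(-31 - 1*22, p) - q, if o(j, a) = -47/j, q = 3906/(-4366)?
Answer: 206110/115699 ≈ 1.7814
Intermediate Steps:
q = -1953/2183 (q = 3906*(-1/4366) = -1953/2183 ≈ -0.89464)
p = 8 (p = 4 - (-1)*4 = 4 - 1*(-4) = 4 + 4 = 8)
o(-31 - 1*22, p) - q = -47/(-31 - 1*22) - 1*(-1953/2183) = -47/(-31 - 22) + 1953/2183 = -47/(-53) + 1953/2183 = -47*(-1/53) + 1953/2183 = 47/53 + 1953/2183 = 206110/115699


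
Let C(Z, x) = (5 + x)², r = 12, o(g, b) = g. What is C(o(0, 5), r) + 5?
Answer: 294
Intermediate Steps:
C(o(0, 5), r) + 5 = (5 + 12)² + 5 = 17² + 5 = 289 + 5 = 294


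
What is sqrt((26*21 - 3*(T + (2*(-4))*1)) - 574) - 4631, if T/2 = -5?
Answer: -4631 + sqrt(26) ≈ -4625.9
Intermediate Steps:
T = -10 (T = 2*(-5) = -10)
sqrt((26*21 - 3*(T + (2*(-4))*1)) - 574) - 4631 = sqrt((26*21 - 3*(-10 + (2*(-4))*1)) - 574) - 4631 = sqrt((546 - 3*(-10 - 8*1)) - 574) - 4631 = sqrt((546 - 3*(-10 - 8)) - 574) - 4631 = sqrt((546 - 3*(-18)) - 574) - 4631 = sqrt((546 + 54) - 574) - 4631 = sqrt(600 - 574) - 4631 = sqrt(26) - 4631 = -4631 + sqrt(26)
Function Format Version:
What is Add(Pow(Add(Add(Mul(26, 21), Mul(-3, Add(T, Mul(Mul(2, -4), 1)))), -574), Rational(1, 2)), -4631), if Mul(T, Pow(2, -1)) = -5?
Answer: Add(-4631, Pow(26, Rational(1, 2))) ≈ -4625.9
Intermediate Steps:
T = -10 (T = Mul(2, -5) = -10)
Add(Pow(Add(Add(Mul(26, 21), Mul(-3, Add(T, Mul(Mul(2, -4), 1)))), -574), Rational(1, 2)), -4631) = Add(Pow(Add(Add(Mul(26, 21), Mul(-3, Add(-10, Mul(Mul(2, -4), 1)))), -574), Rational(1, 2)), -4631) = Add(Pow(Add(Add(546, Mul(-3, Add(-10, Mul(-8, 1)))), -574), Rational(1, 2)), -4631) = Add(Pow(Add(Add(546, Mul(-3, Add(-10, -8))), -574), Rational(1, 2)), -4631) = Add(Pow(Add(Add(546, Mul(-3, -18)), -574), Rational(1, 2)), -4631) = Add(Pow(Add(Add(546, 54), -574), Rational(1, 2)), -4631) = Add(Pow(Add(600, -574), Rational(1, 2)), -4631) = Add(Pow(26, Rational(1, 2)), -4631) = Add(-4631, Pow(26, Rational(1, 2)))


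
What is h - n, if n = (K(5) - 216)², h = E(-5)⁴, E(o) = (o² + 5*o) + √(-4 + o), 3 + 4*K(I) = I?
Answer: -185437/4 ≈ -46359.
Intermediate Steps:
K(I) = -¾ + I/4
E(o) = o² + √(-4 + o) + 5*o
h = 81 (h = ((-5)² + √(-4 - 5) + 5*(-5))⁴ = (25 + √(-9) - 25)⁴ = (25 + 3*I - 25)⁴ = (3*I)⁴ = 81)
n = 185761/4 (n = ((-¾ + (¼)*5) - 216)² = ((-¾ + 5/4) - 216)² = (½ - 216)² = (-431/2)² = 185761/4 ≈ 46440.)
h - n = 81 - 1*185761/4 = 81 - 185761/4 = -185437/4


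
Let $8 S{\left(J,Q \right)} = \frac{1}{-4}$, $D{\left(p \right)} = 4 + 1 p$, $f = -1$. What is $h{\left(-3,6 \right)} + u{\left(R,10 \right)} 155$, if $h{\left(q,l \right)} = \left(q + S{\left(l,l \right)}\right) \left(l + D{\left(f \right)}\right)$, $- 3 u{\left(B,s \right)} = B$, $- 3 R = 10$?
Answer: $\frac{41743}{288} \approx 144.94$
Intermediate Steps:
$R = - \frac{10}{3}$ ($R = \left(- \frac{1}{3}\right) 10 = - \frac{10}{3} \approx -3.3333$)
$u{\left(B,s \right)} = - \frac{B}{3}$
$D{\left(p \right)} = 4 + p$
$S{\left(J,Q \right)} = - \frac{1}{32}$ ($S{\left(J,Q \right)} = \frac{1}{8 \left(-4\right)} = \frac{1}{8} \left(- \frac{1}{4}\right) = - \frac{1}{32}$)
$h{\left(q,l \right)} = \left(3 + l\right) \left(- \frac{1}{32} + q\right)$ ($h{\left(q,l \right)} = \left(q - \frac{1}{32}\right) \left(l + \left(4 - 1\right)\right) = \left(- \frac{1}{32} + q\right) \left(l + 3\right) = \left(- \frac{1}{32} + q\right) \left(3 + l\right) = \left(3 + l\right) \left(- \frac{1}{32} + q\right)$)
$h{\left(-3,6 \right)} + u{\left(R,10 \right)} 155 = \left(- \frac{3}{32} + 3 \left(-3\right) - \frac{3}{16} + 6 \left(-3\right)\right) + \left(- \frac{1}{3}\right) \left(- \frac{10}{3}\right) 155 = \left(- \frac{3}{32} - 9 - \frac{3}{16} - 18\right) + \frac{10}{9} \cdot 155 = - \frac{873}{32} + \frac{1550}{9} = \frac{41743}{288}$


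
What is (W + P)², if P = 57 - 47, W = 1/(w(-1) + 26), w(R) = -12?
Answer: 19881/196 ≈ 101.43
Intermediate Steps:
W = 1/14 (W = 1/(-12 + 26) = 1/14 ≈ 0.071429)
P = 10
(W + P)² = (1/14 + 10)² = (141/14)² = 19881/196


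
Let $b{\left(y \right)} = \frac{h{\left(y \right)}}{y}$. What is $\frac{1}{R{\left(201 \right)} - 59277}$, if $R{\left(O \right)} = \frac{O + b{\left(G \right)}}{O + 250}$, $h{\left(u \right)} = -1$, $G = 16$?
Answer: $- \frac{7216}{427739617} \approx -1.687 \cdot 10^{-5}$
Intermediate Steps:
$b{\left(y \right)} = - \frac{1}{y}$
$R{\left(O \right)} = \frac{- \frac{1}{16} + O}{250 + O}$ ($R{\left(O \right)} = \frac{O - \frac{1}{16}}{O + 250} = \frac{O - \frac{1}{16}}{250 + O} = \frac{- \frac{1}{16} + O}{250 + O}$)
$\frac{1}{R{\left(201 \right)} - 59277} = \frac{1}{\frac{- \frac{1}{16} + 201}{250 + 201} - 59277} = \frac{1}{\frac{1}{451} \cdot \frac{3215}{16} - 59277} = \frac{1}{\frac{3215}{7216} - 59277} = \frac{1}{- \frac{427739617}{7216}} = - \frac{7216}{427739617}$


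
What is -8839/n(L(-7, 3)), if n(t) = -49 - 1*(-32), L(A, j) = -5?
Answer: 8839/17 ≈ 519.94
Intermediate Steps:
n(t) = -17 (n(t) = -49 + 32 = -17)
-8839/n(L(-7, 3)) = -8839/(-17) = -8839*(-1/17) = 8839/17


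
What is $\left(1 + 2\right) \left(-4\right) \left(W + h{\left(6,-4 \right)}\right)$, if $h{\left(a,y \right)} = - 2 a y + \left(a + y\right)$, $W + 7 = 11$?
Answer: $-648$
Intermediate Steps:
$W = 4$ ($W = -7 + 11 = 4$)
$h{\left(a,y \right)} = a + y - 2 a y$ ($h{\left(a,y \right)} = - 2 a y + \left(a + y\right) = a + y - 2 a y$)
$\left(1 + 2\right) \left(-4\right) \left(W + h{\left(6,-4 \right)}\right) = \left(1 + 2\right) \left(-4\right) \left(4 - \left(-2 - 48\right)\right) = 3 \left(-4\right) \left(4 + \left(6 - 4 + 48\right)\right) = - 12 \left(4 + 50\right) = \left(-12\right) 54 = -648$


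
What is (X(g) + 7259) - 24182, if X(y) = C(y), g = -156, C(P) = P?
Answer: -17079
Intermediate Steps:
X(y) = y
(X(g) + 7259) - 24182 = (-156 + 7259) - 24182 = 7103 - 24182 = -17079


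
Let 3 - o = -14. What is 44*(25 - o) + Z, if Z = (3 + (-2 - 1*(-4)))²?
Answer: 377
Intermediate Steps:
Z = 25 (Z = (3 + (-2 + 4))² = (3 + 2)² = 5² = 25)
o = 17 (o = 3 - 1*(-14) = 3 + 14 = 17)
44*(25 - o) + Z = 44*(25 - 1*17) + 25 = 44*(25 - 17) + 25 = 44*8 + 25 = 352 + 25 = 377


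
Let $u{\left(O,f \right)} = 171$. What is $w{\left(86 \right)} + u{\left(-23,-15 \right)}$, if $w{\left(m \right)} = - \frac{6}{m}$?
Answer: $\frac{7350}{43} \approx 170.93$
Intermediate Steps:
$w{\left(86 \right)} + u{\left(-23,-15 \right)} = - \frac{6}{86} + 171 = \left(-6\right) \frac{1}{86} + 171 = - \frac{3}{43} + 171 = \frac{7350}{43}$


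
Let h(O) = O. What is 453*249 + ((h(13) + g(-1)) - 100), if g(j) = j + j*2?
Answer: 112707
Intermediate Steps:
g(j) = 3*j (g(j) = j + 2*j = 3*j)
453*249 + ((h(13) + g(-1)) - 100) = 453*249 + ((13 + 3*(-1)) - 100) = 112797 + ((13 - 3) - 100) = 112797 + (10 - 100) = 112797 - 90 = 112707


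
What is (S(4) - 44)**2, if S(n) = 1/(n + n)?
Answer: 123201/64 ≈ 1925.0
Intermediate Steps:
S(n) = 1/(2*n)
(S(4) - 44)**2 = ((1/2)/4 - 44)**2 = ((1/2)*(1/4) - 44)**2 = (1/8 - 44)**2 = (-351/8)**2 = 123201/64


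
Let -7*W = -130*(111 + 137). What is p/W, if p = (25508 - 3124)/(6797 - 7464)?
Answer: -9793/1344005 ≈ -0.0072864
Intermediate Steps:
W = 32240/7 (W = -(-130)*(111 + 137)/7 = -(-130)*248/7 = -⅐*(-32240) = 32240/7 ≈ 4605.7)
p = -22384/667 (p = 22384/(-667) = 22384*(-1/667) = -22384/667 ≈ -33.559)
p/W = -22384/(667*32240/7) = -22384/667*7/32240 = -9793/1344005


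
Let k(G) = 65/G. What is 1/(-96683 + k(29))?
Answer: -29/2803742 ≈ -1.0343e-5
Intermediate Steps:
1/(-96683 + k(29)) = 1/(-96683 + 65/29) = 1/(-2803742/29) = -29/2803742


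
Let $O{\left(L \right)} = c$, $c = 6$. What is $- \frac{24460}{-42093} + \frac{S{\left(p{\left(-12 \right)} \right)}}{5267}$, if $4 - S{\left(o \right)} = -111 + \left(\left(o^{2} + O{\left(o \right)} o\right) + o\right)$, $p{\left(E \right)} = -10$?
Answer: $\frac{132408725}{221703831} \approx 0.59723$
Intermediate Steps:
$O{\left(L \right)} = 6$
$S{\left(o \right)} = 115 - o^{2} - 7 o$ ($S{\left(o \right)} = 4 - \left(-111 + \left(\left(o^{2} + 6 o\right) + o\right)\right) = 4 - \left(-111 + \left(o^{2} + 7 o\right)\right) = 4 - \left(-111 + o^{2} + 7 o\right) = 115 - o^{2} - 7 o$)
$- \frac{24460}{-42093} + \frac{S{\left(p{\left(-12 \right)} \right)}}{5267} = - \frac{24460}{-42093} + \frac{115 - \left(-10\right)^{2} - -70}{5267} = \left(-24460\right) \left(- \frac{1}{42093}\right) + \left(115 - 100 + 70\right) \frac{1}{5267} = \frac{24460}{42093} + \left(115 - 100 + 70\right) \frac{1}{5267} = \frac{24460}{42093} + 85 \cdot \frac{1}{5267} = \frac{24460}{42093} + \frac{85}{5267} = \frac{132408725}{221703831}$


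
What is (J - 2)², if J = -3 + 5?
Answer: 0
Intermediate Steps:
J = 2
(J - 2)² = (2 - 2)² = 0² = 0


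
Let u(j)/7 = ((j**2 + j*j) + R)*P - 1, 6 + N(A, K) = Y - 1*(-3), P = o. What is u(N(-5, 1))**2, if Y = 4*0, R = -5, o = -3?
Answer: 78400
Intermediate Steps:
P = -3
Y = 0
N(A, K) = -3 (N(A, K) = -6 + (0 - 1*(-3)) = -6 + (0 + 3) = -6 + 3 = -3)
u(j) = 98 - 42*j**2 (u(j) = 7*(((j**2 + j*j) - 5)*(-3) - 1) = 7*(((j**2 + j**2) - 5)*(-3) - 1) = 7*((2*j**2 - 5)*(-3) - 1) = 7*((-5 + 2*j**2)*(-3) - 1) = 7*((15 - 6*j**2) - 1) = 7*(14 - 6*j**2) = 98 - 42*j**2)
u(N(-5, 1))**2 = (98 - 42*(-3)**2)**2 = (98 - 42*9)**2 = (98 - 378)**2 = (-280)**2 = 78400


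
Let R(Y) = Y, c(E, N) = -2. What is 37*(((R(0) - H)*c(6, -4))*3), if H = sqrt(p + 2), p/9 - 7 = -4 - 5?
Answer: 888*I ≈ 888.0*I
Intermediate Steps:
p = -18 (p = 63 + 9*(-4 - 5) = 63 + 9*(-9) = 63 - 81 = -18)
H = 4*I (H = sqrt(-18 + 2) = sqrt(-16) = 4*I ≈ 4.0*I)
37*(((R(0) - H)*c(6, -4))*3) = 37*(((0 - 4*I)*(-2))*3) = 37*((-4*I*(-2))*3) = 37*((8*I)*3) = 37*(24*I) = 888*I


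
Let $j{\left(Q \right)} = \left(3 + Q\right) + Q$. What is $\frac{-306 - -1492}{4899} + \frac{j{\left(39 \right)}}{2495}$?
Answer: $\frac{3355889}{12223005} \approx 0.27456$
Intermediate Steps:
$j{\left(Q \right)} = 3 + 2 Q$
$\frac{-306 - -1492}{4899} + \frac{j{\left(39 \right)}}{2495} = \frac{-306 - -1492}{4899} + \frac{3 + 2 \cdot 39}{2495} = \left(-306 + 1492\right) \frac{1}{4899} + \left(3 + 78\right) \frac{1}{2495} = 1186 \cdot \frac{1}{4899} + 81 \cdot \frac{1}{2495} = \frac{1186}{4899} + \frac{81}{2495} = \frac{3355889}{12223005}$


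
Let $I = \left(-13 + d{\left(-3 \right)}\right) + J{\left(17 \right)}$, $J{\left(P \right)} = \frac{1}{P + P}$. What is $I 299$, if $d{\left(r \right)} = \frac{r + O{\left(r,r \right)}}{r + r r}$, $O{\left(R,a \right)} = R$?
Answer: $- \frac{142025}{34} \approx -4177.2$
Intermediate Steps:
$d{\left(r \right)} = \frac{2 r}{r + r^{2}}$ ($d{\left(r \right)} = \frac{r + r}{r + r r} = \frac{2 r}{r + r^{2}}$)
$J{\left(P \right)} = \frac{1}{2 P}$
$I = - \frac{475}{34}$ ($I = \left(-13 + \frac{2}{1 - 3}\right) + \frac{1}{2 \cdot 17} = \left(-13 + \frac{2}{-2}\right) + \frac{1}{2} \cdot \frac{1}{17} = \left(-13 + 2 \left(- \frac{1}{2}\right)\right) + \frac{1}{34} = \left(-13 - 1\right) + \frac{1}{34} = -14 + \frac{1}{34} = - \frac{475}{34} \approx -13.971$)
$I 299 = \left(- \frac{475}{34}\right) 299 = - \frac{142025}{34}$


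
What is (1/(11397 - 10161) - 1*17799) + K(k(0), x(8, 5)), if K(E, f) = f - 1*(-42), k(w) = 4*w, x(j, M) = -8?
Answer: -21957539/1236 ≈ -17765.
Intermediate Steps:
K(E, f) = 42 + f (K(E, f) = f + 42 = 42 + f)
(1/(11397 - 10161) - 1*17799) + K(k(0), x(8, 5)) = (1/(11397 - 10161) - 1*17799) + (42 - 8) = (1/1236 - 17799) + 34 = -21999563/1236 + 34 = -21957539/1236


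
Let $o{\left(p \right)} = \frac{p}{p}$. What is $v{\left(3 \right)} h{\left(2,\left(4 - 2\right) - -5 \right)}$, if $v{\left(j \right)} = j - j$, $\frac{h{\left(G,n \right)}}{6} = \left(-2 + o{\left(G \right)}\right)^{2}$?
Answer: $0$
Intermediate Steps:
$o{\left(p \right)} = 1$
$h{\left(G,n \right)} = 6$ ($h{\left(G,n \right)} = 6 \left(-2 + 1\right)^{2} = 6 \left(-1\right)^{2} = 6 \cdot 1 = 6$)
$v{\left(j \right)} = 0$
$v{\left(3 \right)} h{\left(2,\left(4 - 2\right) - -5 \right)} = 0 \cdot 6 = 0$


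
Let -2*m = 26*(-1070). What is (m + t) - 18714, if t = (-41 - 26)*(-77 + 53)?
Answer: -3196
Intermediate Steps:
m = 13910 (m = -13*(-1070) = -½*(-27820) = 13910)
t = 1608 (t = -67*(-24) = 1608)
(m + t) - 18714 = (13910 + 1608) - 18714 = 15518 - 18714 = -3196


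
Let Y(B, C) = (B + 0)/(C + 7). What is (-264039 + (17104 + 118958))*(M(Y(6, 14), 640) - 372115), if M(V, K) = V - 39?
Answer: 333389811252/7 ≈ 4.7627e+10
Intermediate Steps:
Y(B, C) = B/(7 + C)
M(V, K) = -39 + V
(-264039 + (17104 + 118958))*(M(Y(6, 14), 640) - 372115) = (-264039 + (17104 + 118958))*((-39 + 6/(7 + 14)) - 372115) = (-264039 + 136062)*((-39 + 6/21) - 372115) = -127977*((-39 + 6*(1/21)) - 372115) = -127977*((-39 + 2/7) - 372115) = -127977*(-271/7 - 372115) = -127977*(-2605076/7) = 333389811252/7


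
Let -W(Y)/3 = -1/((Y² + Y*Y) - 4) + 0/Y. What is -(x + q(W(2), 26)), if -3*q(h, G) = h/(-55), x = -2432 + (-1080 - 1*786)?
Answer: 945559/220 ≈ 4298.0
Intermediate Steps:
x = -4298 (x = -2432 + (-1080 - 786) = -2432 - 1866 = -4298)
W(Y) = 3/(-4 + 2*Y²) (W(Y) = -3*(-1/((Y² + Y*Y) - 4) + 0/Y) = -3*(-1/((Y² + Y²) - 4) + 0) = -3*(-1/(2*Y² - 4) + 0) = -3*(-1/(-4 + 2*Y²) + 0) = -(-3)/(-4 + 2*Y²) = 3/(-4 + 2*Y²))
q(h, G) = h/165 (q(h, G) = -h/(3*(-55)) = -h*(-1)/(3*55) = -(-1)*h/165 = h/165)
-(x + q(W(2), 26)) = -(-4298 + (3/(2*(-2 + 2²)))/165) = -(-4298 + (3/(2*(-2 + 4)))/165) = -(-4298 + ((3/2)/2)/165) = -(-4298 + ((3/2)*(½))/165) = -(-4298 + (1/165)*(¾)) = -(-4298 + 1/220) = -1*(-945559/220) = 945559/220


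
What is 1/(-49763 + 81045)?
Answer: 1/31282 ≈ 3.1967e-5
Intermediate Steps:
1/(-49763 + 81045) = 1/31282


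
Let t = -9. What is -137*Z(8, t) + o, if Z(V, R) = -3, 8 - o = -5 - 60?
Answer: 484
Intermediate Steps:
o = 73 (o = 8 - (-5 - 60) = 8 - 1*(-65) = 8 + 65 = 73)
-137*Z(8, t) + o = -137*(-3) + 73 = 411 + 73 = 484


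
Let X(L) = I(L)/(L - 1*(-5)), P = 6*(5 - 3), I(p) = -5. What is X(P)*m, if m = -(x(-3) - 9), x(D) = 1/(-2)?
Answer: -95/34 ≈ -2.7941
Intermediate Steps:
x(D) = -½
P = 12 (P = 6*2 = 12)
X(L) = -5/(5 + L) (X(L) = -5/(L - 1*(-5)) = -5/(L + 5) = -5/(5 + L))
m = 19/2 (m = -(-½ - 9) = -1*(-19/2) = 19/2 ≈ 9.5000)
X(P)*m = -5/(5 + 12)*(19/2) = -5/17*(19/2) = -5*1/17*(19/2) = -5/17*19/2 = -95/34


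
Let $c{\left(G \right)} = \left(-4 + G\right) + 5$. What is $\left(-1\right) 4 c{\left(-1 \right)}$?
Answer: $0$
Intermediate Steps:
$c{\left(G \right)} = 1 + G$
$\left(-1\right) 4 c{\left(-1 \right)} = \left(-1\right) 4 \left(1 - 1\right) = \left(-4\right) 0 = 0$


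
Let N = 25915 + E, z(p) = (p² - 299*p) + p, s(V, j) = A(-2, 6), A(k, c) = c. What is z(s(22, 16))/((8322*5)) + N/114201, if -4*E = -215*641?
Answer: 21112909/43396380 ≈ 0.48651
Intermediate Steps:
s(V, j) = 6
E = 137815/4 (E = -(-215)*641/4 = -¼*(-137815) = 137815/4 ≈ 34454.)
z(p) = p² - 298*p
N = 241475/4 (N = 25915 + 137815/4 = 241475/4 ≈ 60369.)
z(s(22, 16))/((8322*5)) + N/114201 = (6*(-298 + 6))/((8322*5)) + (241475/4)/114201 = (6*(-292))/41610 + (241475/4)*(1/114201) = -1752*1/41610 + 241475/456804 = -4/95 + 241475/456804 = 21112909/43396380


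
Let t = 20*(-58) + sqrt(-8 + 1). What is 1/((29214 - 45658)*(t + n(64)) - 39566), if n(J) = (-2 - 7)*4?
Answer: I/(2*(8222*sqrt(7) + 9813729*I)) ≈ 5.0949e-8 + 1.1293e-10*I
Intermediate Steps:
n(J) = -36 (n(J) = -9*4 = -36)
t = -1160 + I*sqrt(7) (t = -1160 + sqrt(-7) = -1160 + I*sqrt(7) ≈ -1160.0 + 2.6458*I)
1/((29214 - 45658)*(t + n(64)) - 39566) = 1/((29214 - 45658)*((-1160 + I*sqrt(7)) - 36) - 39566) = 1/(-16444*(-1196 + I*sqrt(7)) - 39566) = 1/((19667024 - 16444*I*sqrt(7)) - 39566) = 1/(19627458 - 16444*I*sqrt(7))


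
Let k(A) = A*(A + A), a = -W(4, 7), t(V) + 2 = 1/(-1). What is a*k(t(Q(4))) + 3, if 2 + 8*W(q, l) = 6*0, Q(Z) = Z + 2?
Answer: 15/2 ≈ 7.5000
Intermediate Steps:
Q(Z) = 2 + Z
W(q, l) = -¼ (W(q, l) = -¼ + (6*0)/8 = -¼ + (⅛)*0 = -¼ + 0 = -¼)
t(V) = -3 (t(V) = -2 + 1/(-1) = -2 - 1 = -3)
a = ¼ (a = -1*(-¼) = ¼ ≈ 0.25000)
k(A) = 2*A² (k(A) = A*(2*A) = 2*A²)
a*k(t(Q(4))) + 3 = (2*(-3)²)/4 + 3 = (2*9)/4 + 3 = (¼)*18 + 3 = 9/2 + 3 = 15/2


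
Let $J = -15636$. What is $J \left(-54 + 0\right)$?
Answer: $844344$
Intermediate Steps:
$J \left(-54 + 0\right) = - 15636 \left(-54 + 0\right) = \left(-15636\right) \left(-54\right) = 844344$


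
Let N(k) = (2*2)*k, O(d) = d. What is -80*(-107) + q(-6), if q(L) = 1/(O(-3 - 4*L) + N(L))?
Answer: 25679/3 ≈ 8559.7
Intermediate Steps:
N(k) = 4*k
q(L) = -⅓ (q(L) = 1/((-3 - 4*L) + 4*L) = 1/(-3) = -⅓)
-80*(-107) + q(-6) = -80*(-107) - ⅓ = 8560 - ⅓ = 25679/3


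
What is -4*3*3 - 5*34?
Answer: -206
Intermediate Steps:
-4*3*3 - 5*34 = -12*3 - 170 = -36 - 170 = -206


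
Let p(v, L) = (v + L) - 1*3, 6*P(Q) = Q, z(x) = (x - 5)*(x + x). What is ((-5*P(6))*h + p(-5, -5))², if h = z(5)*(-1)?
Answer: 169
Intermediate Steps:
z(x) = 2*x*(-5 + x) (z(x) = (-5 + x)*(2*x) = 2*x*(-5 + x))
P(Q) = Q/6
h = 0 (h = (2*5*(-5 + 5))*(-1) = (2*5*0)*(-1) = 0*(-1) = 0)
p(v, L) = -3 + L + v (p(v, L) = (L + v) - 3 = -3 + L + v)
((-5*P(6))*h + p(-5, -5))² = (-5*6/6*0 + (-3 - 5 - 5))² = (-5*1*0 - 13)² = (-5*0 - 13)² = (0 - 13)² = (-13)² = 169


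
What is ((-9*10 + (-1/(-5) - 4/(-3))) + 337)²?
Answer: 13897984/225 ≈ 61769.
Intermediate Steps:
((-9*10 + (-1/(-5) - 4/(-3))) + 337)² = ((-90 + (-1*(-⅕) - 4*(-⅓))) + 337)² = ((-90 + (⅕ + 4/3)) + 337)² = ((-90 + 23/15) + 337)² = (-1327/15 + 337)² = (3728/15)² = 13897984/225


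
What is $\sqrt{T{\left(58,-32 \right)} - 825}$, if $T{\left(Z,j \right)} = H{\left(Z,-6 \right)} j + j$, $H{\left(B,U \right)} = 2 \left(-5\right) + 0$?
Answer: $i \sqrt{537} \approx 23.173 i$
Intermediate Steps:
$H{\left(B,U \right)} = -10$ ($H{\left(B,U \right)} = -10 + 0 = -10$)
$T{\left(Z,j \right)} = - 9 j$ ($T{\left(Z,j \right)} = - 10 j + j = - 9 j$)
$\sqrt{T{\left(58,-32 \right)} - 825} = \sqrt{\left(-9\right) \left(-32\right) - 825} = \sqrt{288 - 825} = \sqrt{-537} = i \sqrt{537}$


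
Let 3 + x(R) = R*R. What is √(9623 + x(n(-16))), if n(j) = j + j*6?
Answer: 2*√5541 ≈ 148.88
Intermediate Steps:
n(j) = 7*j (n(j) = j + 6*j = 7*j)
x(R) = -3 + R² (x(R) = -3 + R*R = -3 + R²)
√(9623 + x(n(-16))) = √(9623 + (-3 + (7*(-16))²)) = √(9623 + (-3 + (-112)²)) = √(9623 + (-3 + 12544)) = √(9623 + 12541) = √22164 = 2*√5541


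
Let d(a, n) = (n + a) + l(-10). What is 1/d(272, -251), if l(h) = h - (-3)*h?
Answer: -1/19 ≈ -0.052632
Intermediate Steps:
l(h) = 4*h (l(h) = h + 3*h = 4*h)
d(a, n) = -40 + a + n (d(a, n) = (n + a) + 4*(-10) = (a + n) - 40 = -40 + a + n)
1/d(272, -251) = 1/(-40 + 272 - 251) = 1/(-19) = -1/19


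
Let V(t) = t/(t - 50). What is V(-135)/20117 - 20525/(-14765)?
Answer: 3055550276/2198003537 ≈ 1.3901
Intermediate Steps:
V(t) = t/(-50 + t)
V(-135)/20117 - 20525/(-14765) = -135/(-50 - 135)/20117 - 20525/(-14765) = -135/(-185)*(1/20117) - 20525*(-1/14765) = -135*(-1/185)*(1/20117) + 4105/2953 = (27/37)*(1/20117) + 4105/2953 = 27/744329 + 4105/2953 = 3055550276/2198003537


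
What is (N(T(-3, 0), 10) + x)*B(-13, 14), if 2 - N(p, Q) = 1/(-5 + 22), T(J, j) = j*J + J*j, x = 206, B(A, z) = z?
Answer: 49490/17 ≈ 2911.2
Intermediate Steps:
T(J, j) = 2*J*j (T(J, j) = J*j + J*j = 2*J*j)
N(p, Q) = 33/17 (N(p, Q) = 2 - 1/(-5 + 22) = 2 - 1/17 = 33/17)
(N(T(-3, 0), 10) + x)*B(-13, 14) = (33/17 + 206)*14 = (3535/17)*14 = 49490/17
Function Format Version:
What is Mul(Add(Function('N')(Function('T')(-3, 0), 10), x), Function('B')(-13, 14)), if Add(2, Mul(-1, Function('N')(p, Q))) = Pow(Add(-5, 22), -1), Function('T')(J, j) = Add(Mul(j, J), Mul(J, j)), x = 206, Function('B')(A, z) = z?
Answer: Rational(49490, 17) ≈ 2911.2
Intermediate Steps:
Function('T')(J, j) = Mul(2, J, j) (Function('T')(J, j) = Add(Mul(J, j), Mul(J, j)) = Mul(2, J, j))
Function('N')(p, Q) = Rational(33, 17) (Function('N')(p, Q) = Add(2, Mul(-1, Pow(Add(-5, 22), -1))) = Add(2, Mul(-1, Pow(17, -1))) = Add(2, Mul(-1, Rational(1, 17))) = Add(2, Rational(-1, 17)) = Rational(33, 17))
Mul(Add(Function('N')(Function('T')(-3, 0), 10), x), Function('B')(-13, 14)) = Mul(Add(Rational(33, 17), 206), 14) = Mul(Rational(3535, 17), 14) = Rational(49490, 17)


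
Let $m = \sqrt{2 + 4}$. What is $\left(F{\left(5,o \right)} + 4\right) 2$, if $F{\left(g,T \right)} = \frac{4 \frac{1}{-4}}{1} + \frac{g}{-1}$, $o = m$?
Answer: $-4$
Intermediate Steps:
$m = \sqrt{6} \approx 2.4495$
$o = \sqrt{6} \approx 2.4495$
$F{\left(g,T \right)} = -1 - g$ ($F{\left(g,T \right)} = 4 \left(- \frac{1}{4}\right) 1 + g \left(-1\right) = \left(-1\right) 1 - g = -1 - g$)
$\left(F{\left(5,o \right)} + 4\right) 2 = \left(\left(-1 - 5\right) + 4\right) 2 = \left(-6 + 4\right) 2 = \left(-2\right) 2 = -4$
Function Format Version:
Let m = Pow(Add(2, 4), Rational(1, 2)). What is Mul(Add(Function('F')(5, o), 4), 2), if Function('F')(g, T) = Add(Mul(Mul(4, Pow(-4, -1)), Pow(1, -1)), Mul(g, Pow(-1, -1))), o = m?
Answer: -4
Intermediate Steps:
m = Pow(6, Rational(1, 2)) ≈ 2.4495
o = Pow(6, Rational(1, 2)) ≈ 2.4495
Function('F')(g, T) = Add(-1, Mul(-1, g)) (Function('F')(g, T) = Add(Mul(Mul(4, Rational(-1, 4)), 1), Mul(g, -1)) = Add(Mul(-1, 1), Mul(-1, g)) = Add(-1, Mul(-1, g)))
Mul(Add(Function('F')(5, o), 4), 2) = Mul(Add(Add(-1, Mul(-1, 5)), 4), 2) = Mul(Add(Add(-1, -5), 4), 2) = Mul(Add(-6, 4), 2) = Mul(-2, 2) = -4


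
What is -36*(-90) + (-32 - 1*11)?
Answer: 3197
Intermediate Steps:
-36*(-90) + (-32 - 1*11) = 3240 + (-32 - 11) = 3240 - 43 = 3197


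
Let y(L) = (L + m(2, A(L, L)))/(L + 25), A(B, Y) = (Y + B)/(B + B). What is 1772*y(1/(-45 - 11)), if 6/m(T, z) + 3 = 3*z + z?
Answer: 593620/1399 ≈ 424.32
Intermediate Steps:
A(B, Y) = (B + Y)/(2*B) (A(B, Y) = (B + Y)/((2*B)) = (B + Y)*(1/(2*B)) = (B + Y)/(2*B))
m(T, z) = 6/(-3 + 4*z) (m(T, z) = 6/(-3 + (3*z + z)) = 6/(-3 + 4*z))
y(L) = (6 + L)/(25 + L) (y(L) = (L + 6/(-3 + 4*((L + L)/(2*L))))/(L + 25) = (L + 6/(-3 + 4*((2*L)/(2*L))))/(25 + L) = (L + 6/(-3 + 4*1))/(25 + L) = (L + 6/(-3 + 4))/(25 + L) = (L + 6/1)/(25 + L) = (L + 6*1)/(25 + L) = (L + 6)/(25 + L) = (6 + L)/(25 + L))
1772*y(1/(-45 - 11)) = 1772*((6 + 1/(-45 - 11))/(25 + 1/(-45 - 11))) = 1772*((6 + 1/(-56))/(25 + 1/(-56))) = 1772*((6 - 1/56)/(25 - 1/56)) = 1772*((335/56)/(1399/56)) = 1772*((56/1399)*(335/56)) = 1772*(335/1399) = 593620/1399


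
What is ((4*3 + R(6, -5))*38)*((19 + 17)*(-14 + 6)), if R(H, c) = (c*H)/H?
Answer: -76608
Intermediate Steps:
R(H, c) = c (R(H, c) = (H*c)/H = c)
((4*3 + R(6, -5))*38)*((19 + 17)*(-14 + 6)) = ((4*3 - 5)*38)*((19 + 17)*(-14 + 6)) = ((12 - 5)*38)*(36*(-8)) = (7*38)*(-288) = 266*(-288) = -76608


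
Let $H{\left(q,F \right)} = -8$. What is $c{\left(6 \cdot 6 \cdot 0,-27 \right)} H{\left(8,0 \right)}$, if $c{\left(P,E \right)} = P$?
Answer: $0$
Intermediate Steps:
$c{\left(6 \cdot 6 \cdot 0,-27 \right)} H{\left(8,0 \right)} = 6 \cdot 6 \cdot 0 \left(-8\right) = 36 \cdot 0 \left(-8\right) = 0 \left(-8\right) = 0$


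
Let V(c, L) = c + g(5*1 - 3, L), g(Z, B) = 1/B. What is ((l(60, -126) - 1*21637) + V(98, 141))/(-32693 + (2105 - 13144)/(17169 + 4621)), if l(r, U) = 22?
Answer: 66108593840/100447202769 ≈ 0.65814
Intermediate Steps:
V(c, L) = c + 1/L
((l(60, -126) - 1*21637) + V(98, 141))/(-32693 + (2105 - 13144)/(17169 + 4621)) = ((22 - 1*21637) + (98 + 1/141))/(-32693 + (2105 - 13144)/(17169 + 4621)) = ((22 - 21637) + (98 + 1/141))/(-32693 - 11039/21790) = (-21615 + 13819/141)/(-32693 - 11039*1/21790) = -3033896/(141*(-32693 - 11039/21790)) = -3033896/(141*(-712391509/21790)) = -3033896/141*(-21790/712391509) = 66108593840/100447202769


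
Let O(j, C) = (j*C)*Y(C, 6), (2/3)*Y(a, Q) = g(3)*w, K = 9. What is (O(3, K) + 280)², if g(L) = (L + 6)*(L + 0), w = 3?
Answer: 50708641/4 ≈ 1.2677e+7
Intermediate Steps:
g(L) = L*(6 + L) (g(L) = (6 + L)*L = L*(6 + L))
Y(a, Q) = 243/2 (Y(a, Q) = 3*((3*(6 + 3))*3)/2 = 3*((3*9)*3)/2 = 3*(27*3)/2 = (3/2)*81 = 243/2)
O(j, C) = 243*C*j/2 (O(j, C) = (j*C)*(243/2) = (C*j)*(243/2) = 243*C*j/2)
(O(3, K) + 280)² = ((243/2)*9*3 + 280)² = (6561/2 + 280)² = (7121/2)² = 50708641/4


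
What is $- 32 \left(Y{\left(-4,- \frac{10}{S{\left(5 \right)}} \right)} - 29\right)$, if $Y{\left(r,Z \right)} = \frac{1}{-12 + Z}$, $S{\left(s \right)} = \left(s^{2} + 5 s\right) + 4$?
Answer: $\frac{306176}{329} \approx 930.63$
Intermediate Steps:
$S{\left(s \right)} = 4 + s^{2} + 5 s$
$- 32 \left(Y{\left(-4,- \frac{10}{S{\left(5 \right)}} \right)} - 29\right) = - 32 \left(\frac{1}{-12 - \frac{10}{4 + 5^{2} + 5 \cdot 5}} - 29\right) = - 32 \left(\frac{1}{-12 - \frac{10}{4 + 25 + 25}} - 29\right) = - 32 \left(\frac{1}{-12 - \frac{10}{54}} - 29\right) = - 32 \left(\frac{1}{-12 - \frac{5}{27}} - 29\right) = - 32 \left(\frac{1}{- \frac{329}{27}} - 29\right) = - 32 \left(- \frac{27}{329} - 29\right) = \left(-32\right) \left(- \frac{9568}{329}\right) = \frac{306176}{329}$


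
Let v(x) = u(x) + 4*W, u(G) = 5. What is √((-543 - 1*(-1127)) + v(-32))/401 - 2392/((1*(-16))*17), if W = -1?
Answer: 299/34 + 3*√65/401 ≈ 8.8544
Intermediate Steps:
v(x) = 1 (v(x) = 5 + 4*(-1) = 5 - 4 = 1)
√((-543 - 1*(-1127)) + v(-32))/401 - 2392/((1*(-16))*17) = √((-543 - 1*(-1127)) + 1)/401 - 2392/((1*(-16))*17) = √((-543 + 1127) + 1)*(1/401) - 2392/((-16*17)) = √(584 + 1)*(1/401) - 2392/(-272) = √585*(1/401) - 2392*(-1/272) = (3*√65)*(1/401) + 299/34 = 3*√65/401 + 299/34 = 299/34 + 3*√65/401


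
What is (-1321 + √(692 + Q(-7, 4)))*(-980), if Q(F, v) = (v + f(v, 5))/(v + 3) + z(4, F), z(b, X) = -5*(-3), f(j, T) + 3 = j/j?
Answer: 1294580 - 140*√34657 ≈ 1.2685e+6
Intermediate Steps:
f(j, T) = -2 (f(j, T) = -3 + j/j = -3 + 1 = -2)
z(b, X) = 15
Q(F, v) = 15 + (-2 + v)/(3 + v) (Q(F, v) = (v - 2)/(v + 3) + 15 = (-2 + v)/(3 + v) + 15 = 15 + (-2 + v)/(3 + v))
(-1321 + √(692 + Q(-7, 4)))*(-980) = (-1321 + √(692 + (43 + 16*4)/(3 + 4)))*(-980) = (-1321 + √(692 + (43 + 64)/7))*(-980) = (-1321 + √(692 + (⅐)*107))*(-980) = (-1321 + √(692 + 107/7))*(-980) = (-1321 + √(4951/7))*(-980) = (-1321 + √34657/7)*(-980) = 1294580 - 140*√34657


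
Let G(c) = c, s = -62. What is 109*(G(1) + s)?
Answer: -6649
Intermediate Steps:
109*(G(1) + s) = 109*(1 - 62) = 109*(-61) = -6649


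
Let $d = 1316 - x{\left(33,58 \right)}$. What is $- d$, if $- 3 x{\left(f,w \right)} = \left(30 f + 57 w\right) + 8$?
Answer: $- \frac{8252}{3} \approx -2750.7$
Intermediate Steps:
$x{\left(f,w \right)} = - \frac{8}{3} - 19 w - 10 f$ ($x{\left(f,w \right)} = - \frac{\left(30 f + 57 w\right) + 8}{3} = - \frac{8 + 30 f + 57 w}{3} = - \frac{8}{3} - 19 w - 10 f$)
$d = \frac{8252}{3}$ ($d = 1316 - \left(- \frac{8}{3} - 1102 - 330\right) = 1316 - - \frac{4304}{3} = 1316 + \frac{4304}{3} = \frac{8252}{3} \approx 2750.7$)
$- d = \left(-1\right) \frac{8252}{3} = - \frac{8252}{3}$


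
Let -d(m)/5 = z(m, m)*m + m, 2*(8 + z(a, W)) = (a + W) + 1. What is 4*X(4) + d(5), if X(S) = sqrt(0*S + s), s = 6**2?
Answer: 123/2 ≈ 61.500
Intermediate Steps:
z(a, W) = -15/2 + W/2 + a/2 (z(a, W) = -8 + ((a + W) + 1)/2 = -8 + ((W + a) + 1)/2 = -8 + (1 + W + a)/2 = -8 + (1/2 + W/2 + a/2) = -15/2 + W/2 + a/2)
s = 36
d(m) = -5*m - 5*m*(-15/2 + m) (d(m) = -5*((-15/2 + m/2 + m/2)*m + m) = -5*((-15/2 + m)*m + m) = -5*(m*(-15/2 + m) + m) = -5*(m + m*(-15/2 + m)) = -5*m - 5*m*(-15/2 + m))
X(S) = 6 (X(S) = sqrt(0*S + 36) = sqrt(0 + 36) = sqrt(36) = 6)
4*X(4) + d(5) = 4*6 + (5/2)*5*(13 - 2*5) = 24 + (5/2)*5*(13 - 10) = 24 + (5/2)*5*3 = 24 + 75/2 = 123/2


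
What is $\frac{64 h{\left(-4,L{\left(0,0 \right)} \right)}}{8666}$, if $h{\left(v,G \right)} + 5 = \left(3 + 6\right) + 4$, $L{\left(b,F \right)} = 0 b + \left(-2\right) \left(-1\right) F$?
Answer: $\frac{256}{4333} \approx 0.059081$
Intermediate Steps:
$L{\left(b,F \right)} = 2 F$ ($L{\left(b,F \right)} = 0 + 2 F = 2 F$)
$h{\left(v,G \right)} = 8$ ($h{\left(v,G \right)} = -5 + \left(\left(3 + 6\right) + 4\right) = -5 + \left(9 + 4\right) = -5 + 13 = 8$)
$\frac{64 h{\left(-4,L{\left(0,0 \right)} \right)}}{8666} = \frac{64 \cdot 8}{8666} = 512 \cdot \frac{1}{8666} = \frac{256}{4333}$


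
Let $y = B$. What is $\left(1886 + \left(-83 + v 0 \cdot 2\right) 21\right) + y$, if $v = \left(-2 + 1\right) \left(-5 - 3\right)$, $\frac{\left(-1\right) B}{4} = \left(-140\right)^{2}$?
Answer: $-78257$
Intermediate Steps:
$B = -78400$ ($B = - 4 \left(-140\right)^{2} = \left(-4\right) 19600 = -78400$)
$y = -78400$
$v = 8$ ($v = - (-5 - 3) = \left(-1\right) \left(-8\right) = 8$)
$\left(1886 + \left(-83 + v 0 \cdot 2\right) 21\right) + y = \left(1886 + \left(-83 + 8 \cdot 0 \cdot 2\right) 21\right) - 78400 = \left(1886 + \left(-83 + 0 \cdot 2\right) 21\right) - 78400 = \left(1886 + \left(-83 + 0\right) 21\right) - 78400 = \left(1886 - 1743\right) - 78400 = 143 - 78400 = -78257$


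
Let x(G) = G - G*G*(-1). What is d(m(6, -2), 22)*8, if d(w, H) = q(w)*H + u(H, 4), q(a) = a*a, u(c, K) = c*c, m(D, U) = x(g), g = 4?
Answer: 74272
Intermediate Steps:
x(G) = G + G² (x(G) = G - G²*(-1) = G - (-1)*G² = G + G²)
m(D, U) = 20 (m(D, U) = 4*(1 + 4) = 4*5 = 20)
u(c, K) = c²
q(a) = a²
d(w, H) = H² + H*w² (d(w, H) = w²*H + H² = H*w² + H² = H² + H*w²)
d(m(6, -2), 22)*8 = (22*(22 + 20²))*8 = (22*(22 + 400))*8 = (22*422)*8 = 9284*8 = 74272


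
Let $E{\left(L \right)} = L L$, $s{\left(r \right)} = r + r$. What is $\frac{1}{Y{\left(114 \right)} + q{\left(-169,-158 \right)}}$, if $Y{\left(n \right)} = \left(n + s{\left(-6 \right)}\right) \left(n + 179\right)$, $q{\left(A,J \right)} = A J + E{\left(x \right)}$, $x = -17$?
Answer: $\frac{1}{56877} \approx 1.7582 \cdot 10^{-5}$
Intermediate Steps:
$s{\left(r \right)} = 2 r$
$E{\left(L \right)} = L^{2}$
$q{\left(A,J \right)} = 289 + A J$ ($q{\left(A,J \right)} = A J + \left(-17\right)^{2} = A J + 289 = 289 + A J$)
$Y{\left(n \right)} = \left(-12 + n\right) \left(179 + n\right)$ ($Y{\left(n \right)} = \left(n + 2 \left(-6\right)\right) \left(n + 179\right) = \left(n - 12\right) \left(179 + n\right) = \left(-12 + n\right) \left(179 + n\right)$)
$\frac{1}{Y{\left(114 \right)} + q{\left(-169,-158 \right)}} = \frac{1}{\left(-2148 + 114^{2} + 167 \cdot 114\right) + \left(289 - -26702\right)} = \frac{1}{\left(-2148 + 12996 + 19038\right) + \left(289 + 26702\right)} = \frac{1}{29886 + 26991} = \frac{1}{56877}$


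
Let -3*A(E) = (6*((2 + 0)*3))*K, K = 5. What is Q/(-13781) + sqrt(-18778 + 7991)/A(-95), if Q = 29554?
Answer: -29554/13781 - I*sqrt(10787)/60 ≈ -2.1445 - 1.731*I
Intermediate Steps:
A(E) = -60 (A(E) = -6*((2 + 0)*3)*5/3 = -6*(2*3)*5/3 = -6*6*5/3 = -12*5 = -1/3*180 = -60)
Q/(-13781) + sqrt(-18778 + 7991)/A(-95) = 29554/(-13781) + sqrt(-18778 + 7991)/(-60) = 29554*(-1/13781) + sqrt(-10787)*(-1/60) = -29554/13781 + (I*sqrt(10787))*(-1/60) = -29554/13781 - I*sqrt(10787)/60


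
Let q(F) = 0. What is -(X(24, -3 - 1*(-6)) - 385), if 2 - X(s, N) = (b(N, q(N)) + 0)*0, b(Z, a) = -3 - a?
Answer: 383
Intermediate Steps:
X(s, N) = 2 (X(s, N) = 2 - ((-3 - 1*0) + 0)*0 = 2 - ((-3 + 0) + 0)*0 = 2 - (-3 + 0)*0 = 2 - (-3)*0 = 2 - 1*0 = 2 + 0 = 2)
-(X(24, -3 - 1*(-6)) - 385) = -(2 - 385) = -1*(-383) = 383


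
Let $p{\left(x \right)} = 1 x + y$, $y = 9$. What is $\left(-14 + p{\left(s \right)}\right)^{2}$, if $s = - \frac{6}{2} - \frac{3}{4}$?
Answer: $\frac{1225}{16} \approx 76.563$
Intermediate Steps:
$s = - \frac{15}{4}$ ($s = \left(-6\right) \frac{1}{2} - \frac{3}{4} = -3 - \frac{3}{4} = - \frac{15}{4} \approx -3.75$)
$p{\left(x \right)} = 9 + x$ ($p{\left(x \right)} = 1 x + 9 = x + 9 = 9 + x$)
$\left(-14 + p{\left(s \right)}\right)^{2} = \left(-14 + \left(9 - \frac{15}{4}\right)\right)^{2} = \left(-14 + \frac{21}{4}\right)^{2} = \left(- \frac{35}{4}\right)^{2} = \frac{1225}{16}$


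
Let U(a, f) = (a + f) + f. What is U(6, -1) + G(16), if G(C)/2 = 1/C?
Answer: 33/8 ≈ 4.1250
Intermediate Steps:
U(a, f) = a + 2*f
G(C) = 2/C
U(6, -1) + G(16) = (6 + 2*(-1)) + 2/16 = (6 - 2) + 2*(1/16) = 4 + 1/8 = 33/8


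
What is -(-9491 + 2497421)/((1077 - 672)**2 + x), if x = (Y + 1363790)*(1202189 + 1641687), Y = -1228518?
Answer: -2487930/384696958297 ≈ -6.4672e-6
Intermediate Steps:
x = 384696794272 (x = (-1228518 + 1363790)*(1202189 + 1641687) = 135272*2843876 = 384696794272)
-(-9491 + 2497421)/((1077 - 672)**2 + x) = -(-9491 + 2497421)/((1077 - 672)**2 + 384696794272) = -2487930/(405**2 + 384696794272) = -2487930/(164025 + 384696794272) = -2487930/384696958297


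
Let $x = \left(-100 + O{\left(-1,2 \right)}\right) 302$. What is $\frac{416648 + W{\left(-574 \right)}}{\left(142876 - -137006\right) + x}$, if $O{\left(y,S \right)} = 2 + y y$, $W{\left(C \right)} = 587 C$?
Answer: $\frac{39855}{125294} \approx 0.31809$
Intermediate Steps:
$O{\left(y,S \right)} = 2 + y^{2}$
$x = -29294$ ($x = \left(-100 + \left(2 + \left(-1\right)^{2}\right)\right) 302 = \left(-100 + \left(2 + 1\right)\right) 302 = \left(-100 + 3\right) 302 = \left(-97\right) 302 = -29294$)
$\frac{416648 + W{\left(-574 \right)}}{\left(142876 - -137006\right) + x} = \frac{416648 + 587 \left(-574\right)}{\left(142876 - -137006\right) - 29294} = \frac{416648 - 336938}{\left(142876 + 137006\right) - 29294} = \frac{79710}{279882 - 29294} = \frac{79710}{250588} = 79710 \cdot \frac{1}{250588} = \frac{39855}{125294}$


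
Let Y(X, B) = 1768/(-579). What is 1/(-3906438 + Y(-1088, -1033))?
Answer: -579/2261829370 ≈ -2.5599e-7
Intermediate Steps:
Y(X, B) = -1768/579 (Y(X, B) = 1768*(-1/579) = -1768/579)
1/(-3906438 + Y(-1088, -1033)) = 1/(-3906438 - 1768/579) = 1/(-2261829370/579) = -579/2261829370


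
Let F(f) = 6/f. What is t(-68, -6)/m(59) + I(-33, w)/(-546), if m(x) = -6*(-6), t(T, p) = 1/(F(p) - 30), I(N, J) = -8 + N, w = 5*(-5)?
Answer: 7535/101556 ≈ 0.074196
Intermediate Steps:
w = -25
t(T, p) = 1/(-30 + 6/p) (t(T, p) = 1/(6/p - 30) = 1/(-30 + 6/p))
m(x) = 36
t(-68, -6)/m(59) + I(-33, w)/(-546) = -1*(-6)/(-6 + 30*(-6))/36 + (-8 - 33)/(-546) = -1*(-6)/(-6 - 180)*(1/36) - 41*(-1/546) = -1*(-6)/(-186)*(1/36) + 41/546 = -1*(-6)*(-1/186)*(1/36) + 41/546 = -1/31*1/36 + 41/546 = -1/1116 + 41/546 = 7535/101556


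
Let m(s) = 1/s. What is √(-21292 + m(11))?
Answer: I*√2576321/11 ≈ 145.92*I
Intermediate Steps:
√(-21292 + m(11)) = √(-21292 + 1/11) = √(-234211/11) = I*√2576321/11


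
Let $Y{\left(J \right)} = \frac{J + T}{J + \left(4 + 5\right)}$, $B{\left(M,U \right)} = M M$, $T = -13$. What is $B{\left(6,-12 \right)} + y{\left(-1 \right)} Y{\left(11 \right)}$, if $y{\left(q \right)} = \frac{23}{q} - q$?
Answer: $\frac{191}{5} \approx 38.2$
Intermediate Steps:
$y{\left(q \right)} = - q + \frac{23}{q}$
$B{\left(M,U \right)} = M^{2}$
$Y{\left(J \right)} = \frac{-13 + J}{9 + J}$ ($Y{\left(J \right)} = \frac{J - 13}{J + \left(4 + 5\right)} = \frac{-13 + J}{J + 9} = \frac{-13 + J}{9 + J}$)
$B{\left(6,-12 \right)} + y{\left(-1 \right)} Y{\left(11 \right)} = 6^{2} + \left(\left(-1\right) \left(-1\right) + \frac{23}{-1}\right) \frac{-13 + 11}{9 + 11} = 36 + \left(1 + 23 \left(-1\right)\right) \frac{1}{20} \left(-2\right) = 36 + \left(1 - 23\right) \frac{1}{20} \left(-2\right) = 36 - - \frac{11}{5} = 36 + \frac{11}{5} = \frac{191}{5}$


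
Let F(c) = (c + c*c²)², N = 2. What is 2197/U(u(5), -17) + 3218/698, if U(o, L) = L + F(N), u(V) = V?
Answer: 900300/28967 ≈ 31.080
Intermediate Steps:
F(c) = (c + c³)²
U(o, L) = 100 + L (U(o, L) = L + 2²*(1 + 2²)² = L + 4*(1 + 4)² = L + 4*5² = L + 4*25 = L + 100 = 100 + L)
2197/U(u(5), -17) + 3218/698 = 2197/(100 - 17) + 3218/698 = 2197/83 + 3218*(1/698) = 2197*(1/83) + 1609/349 = 2197/83 + 1609/349 = 900300/28967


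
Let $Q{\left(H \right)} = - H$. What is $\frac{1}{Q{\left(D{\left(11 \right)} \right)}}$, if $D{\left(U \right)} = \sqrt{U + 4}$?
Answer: $- \frac{\sqrt{15}}{15} \approx -0.2582$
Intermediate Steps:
$D{\left(U \right)} = \sqrt{4 + U}$
$\frac{1}{Q{\left(D{\left(11 \right)} \right)}} = \frac{1}{\left(-1\right) \sqrt{4 + 11}} = \frac{1}{\left(-1\right) \sqrt{15}} = - \frac{\sqrt{15}}{15}$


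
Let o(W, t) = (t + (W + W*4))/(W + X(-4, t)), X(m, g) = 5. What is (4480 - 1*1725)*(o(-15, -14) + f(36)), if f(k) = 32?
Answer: 225359/2 ≈ 1.1268e+5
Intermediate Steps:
o(W, t) = (t + 5*W)/(5 + W) (o(W, t) = (t + (W + W*4))/(W + 5) = (t + (W + 4*W))/(5 + W) = (t + 5*W)/(5 + W))
(4480 - 1*1725)*(o(-15, -14) + f(36)) = (4480 - 1*1725)*((-14 + 5*(-15))/(5 - 15) + 32) = (4480 - 1725)*((-14 - 75)/(-10) + 32) = 2755*(-⅒*(-89) + 32) = 2755*(89/10 + 32) = 2755*(409/10) = 225359/2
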